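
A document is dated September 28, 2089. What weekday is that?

Wednesday

Doomsday rule: the anchor day for the 2000s is Tuesday. For year 89: 89÷12 = 7 r 5, and 5÷4 = 1, so 7+5+1 = 13.
Tuesday + 13 ≡ Monday — that's 2089's doomsday.
In September the doomsday date is Sep 5.
Sep 28 is 23 days after Sep 5; 23 mod 7 = 2, so Monday + 2 = Wednesday.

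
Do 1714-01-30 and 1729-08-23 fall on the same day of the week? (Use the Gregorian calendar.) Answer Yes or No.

From Jan 30, 1714 to Aug 23, 1729 is 5684 days.
5684 mod 7 = 0, so they are the same weekday.
(Jan 30, 1714 is a Tuesday; Aug 23, 1729 is a Tuesday.)

Yes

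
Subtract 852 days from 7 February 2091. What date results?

October 8, 2088

−365 (one year) → Feb 7, 2090 (487 left).
−365 (one year) → Feb 7, 2089 (122 left).
−7 → Jan 31, 2089 (end of Jan, 31 days; 115 left).
−31 → Dec 31, 2088 (end of Dec, 31 days; 84 left).
−31 → Nov 30, 2088 (end of Nov, 30 days; 53 left).
−30 → Oct 31, 2088 (end of Oct, 31 days; 23 left).
−23 → Oct 8, 2088.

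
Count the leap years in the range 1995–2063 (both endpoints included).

17

Multiples of 4 in [1995,2063]: 17.
Of those, multiples of 100: 1 (not leap unless ÷400).
Multiples of 400: 1.
Leap years = 17 − 1 + 1 = 17.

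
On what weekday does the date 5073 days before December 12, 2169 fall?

First find the weekday of Dec 12, 2169. Doomsday rule: the anchor day for the 2100s is Sunday. For year 69: 69÷12 = 5 r 9, and 9÷4 = 2, so 5+9+2 = 16.
Sunday + 16 ≡ Tuesday — that's 2169's doomsday.
In December the doomsday date is Dec 12.
Dec 12 is the doomsday itself: Tuesday.
5073 mod 7 = 5, so 5073 days before a Tuesday is Tuesday − 5 = Thursday.

Thursday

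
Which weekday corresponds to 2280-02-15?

Sunday

Doomsday rule: the anchor day for the 2200s is Friday. For year 80: 80÷12 = 6 r 8, and 8÷4 = 2, so 6+8+2 = 16.
Friday + 16 ≡ Sunday — that's 2280's doomsday.
In February the doomsday date is Feb 29 (2280 is a leap year (divisible by 4)).
Feb 15 is 14 days before Feb 29; 14 mod 7 = 0, so Sunday − 0 = Sunday.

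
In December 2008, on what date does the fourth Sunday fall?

December 28, 2008

December 1, 2008 is a Monday.
The first Sunday is therefore December 7 (6 days later).
The fourth Sunday is 7 + 3×7 = December 28.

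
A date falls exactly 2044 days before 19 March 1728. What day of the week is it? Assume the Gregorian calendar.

Mar 19, 1728 is a Friday.
2044 mod 7 = 0, so 2044 days before a Friday is Friday − 0 = Friday.

Friday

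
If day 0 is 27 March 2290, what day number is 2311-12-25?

7942

Mar 27, 2290 → Mar 27, 2291: 365 days.
Mar 27, 2291 → Mar 27, 2292: 366 days (Feb 29, 2292 is in that span).
Mar 27, 2292 → Mar 27, 2293: 365 days.
Mar 27, 2293 → Mar 27, 2294: 365 days.
Mar 27, 2294 → Mar 27, 2295: 365 days.
Mar 27, 2295 → Mar 27, 2296: 366 days (Feb 29, 2296 is in that span).
Mar 27, 2296 → Mar 27, 2297: 365 days.
Mar 27, 2297 → Mar 27, 2298: 365 days.
Mar 27, 2298 → Mar 27, 2299: 365 days.
Mar 27, 2299 → Mar 27, 2300: 365 days.
Mar 27, 2300 → Mar 27, 2301: 365 days.
Mar 27, 2301 → Mar 27, 2302: 365 days.
Mar 27, 2302 → Mar 27, 2303: 365 days.
Mar 27, 2303 → Mar 27, 2304: 366 days (Feb 29, 2304 is in that span).
Mar 27, 2304 → Mar 27, 2305: 365 days.
Mar 27, 2305 → Mar 27, 2306: 365 days.
Mar 27, 2306 → Mar 27, 2307: 365 days.
Mar 27, 2307 → Mar 27, 2308: 366 days (Feb 29, 2308 is in that span).
Mar 27, 2308 → Mar 27, 2309: 365 days.
Mar 27, 2309 → Mar 27, 2310: 365 days.
Mar 27, 2310 → Mar 27, 2311: 365 days.
Mar 27, 2311 → Apr 27, 2311: 31 days (March has 31).
Apr 27, 2311 → May 27, 2311: 30 days (April has 30).
May 27, 2311 → Jun 27, 2311: 31 days (May has 31).
Jun 27, 2311 → Jul 27, 2311: 30 days (June has 30).
Jul 27, 2311 → Aug 27, 2311: 31 days (July has 31).
Aug 27, 2311 → Sep 27, 2311: 31 days (August has 31).
Sep 27, 2311 → Oct 27, 2311: 30 days (September has 30).
Oct 27, 2311 → Nov 27, 2311: 31 days (October has 31).
Nov 27, 2311 → Dec 25, 2311: 28 days.
Total: 7942 days.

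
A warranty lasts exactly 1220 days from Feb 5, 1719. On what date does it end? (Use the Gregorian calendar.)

June 9, 1722

+365 (one year) → Feb 5, 1720 (855 left).
+366 (one year; includes Feb 29, 1720) → Feb 5, 1721 (489 left).
+365 (one year) → Feb 5, 1722 (124 left).
Feb has 28 days: +24 → Mar 1, 1722 (100 left).
Mar has 31 days: +31 → Apr 1, 1722 (69 left).
Apr has 30 days: +30 → May 1, 1722 (39 left).
May has 31 days: +31 → Jun 1, 1722 (8 left).
+8 → Jun 9, 1722.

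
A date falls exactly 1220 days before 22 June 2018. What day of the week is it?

Jun 22, 2018 is a Friday.
1220 mod 7 = 2, so 1220 days before a Friday is Friday − 2 = Wednesday.

Wednesday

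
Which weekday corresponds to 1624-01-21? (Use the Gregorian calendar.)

Sunday

Doomsday rule: the anchor day for the 1600s is Tuesday. For year 24: 24÷12 = 2 r 0, and 0÷4 = 0, so 2+0+0 = 2.
Tuesday + 2 ≡ Thursday — that's 1624's doomsday.
In January the doomsday date is Jan 4 (1624 is a leap year (divisible by 4)).
Jan 21 is 17 days after Jan 4; 17 mod 7 = 3, so Thursday + 3 = Sunday.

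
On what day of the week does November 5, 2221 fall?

Doomsday rule: the anchor day for the 2200s is Friday. For year 21: 21÷12 = 1 r 9, and 9÷4 = 2, so 1+9+2 = 12.
Friday + 12 ≡ Wednesday — that's 2221's doomsday.
In November the doomsday date is Nov 7.
Nov 5 is 2 days before Nov 7; 2 mod 7 = 2, so Wednesday − 2 = Monday.

Monday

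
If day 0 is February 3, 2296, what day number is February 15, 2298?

Feb 3, 2296 → Feb 3, 2297: 366 days (Feb 29, 2296 is in that span).
Feb 3, 2297 → Mar 3, 2297: 28 days (February has 28).
Mar 3, 2297 → Apr 3, 2297: 31 days (March has 31).
Apr 3, 2297 → May 3, 2297: 30 days (April has 30).
May 3, 2297 → Jun 3, 2297: 31 days (May has 31).
Jun 3, 2297 → Jul 3, 2297: 30 days (June has 30).
Jul 3, 2297 → Aug 3, 2297: 31 days (July has 31).
Aug 3, 2297 → Sep 3, 2297: 31 days (August has 31).
Sep 3, 2297 → Oct 3, 2297: 30 days (September has 30).
Oct 3, 2297 → Nov 3, 2297: 31 days (October has 31).
Nov 3, 2297 → Dec 3, 2297: 30 days (November has 30).
Dec 3, 2297 → Jan 3, 2298: 31 days (December has 31).
Jan 3, 2298 → Feb 3, 2298: 31 days (January has 31).
Feb 3, 2298 → Feb 15, 2298: 12 days.
Total: 743 days.

743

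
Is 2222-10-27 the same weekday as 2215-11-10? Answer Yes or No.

From Nov 10, 2215 to Oct 27, 2222 is 2543 days.
2543 mod 7 = 2, so they are different weekdays.
(Nov 10, 2215 is a Friday; Oct 27, 2222 is a Sunday.)

No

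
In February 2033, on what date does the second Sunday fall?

February 13, 2033

February 1, 2033 is a Tuesday.
The first Sunday is therefore February 6 (5 days later).
The second Sunday is 6 + 1×7 = February 13.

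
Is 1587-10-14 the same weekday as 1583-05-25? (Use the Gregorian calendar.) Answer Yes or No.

Yes

From May 25, 1583 to Oct 14, 1587 is 1603 days.
1603 mod 7 = 0, so they are the same weekday.
(May 25, 1583 is a Wednesday; Oct 14, 1587 is a Wednesday.)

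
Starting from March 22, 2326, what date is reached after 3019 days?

+365 (one year) → Mar 22, 2327 (2654 left).
+366 (one year; includes Feb 29, 2328) → Mar 22, 2328 (2288 left).
+365 (one year) → Mar 22, 2329 (1923 left).
+365 (one year) → Mar 22, 2330 (1558 left).
+365 (one year) → Mar 22, 2331 (1193 left).
+366 (one year; includes Feb 29, 2332) → Mar 22, 2332 (827 left).
+365 (one year) → Mar 22, 2333 (462 left).
+365 (one year) → Mar 22, 2334 (97 left).
Mar has 31 days: +10 → Apr 1, 2334 (87 left).
Apr has 30 days: +30 → May 1, 2334 (57 left).
May has 31 days: +31 → Jun 1, 2334 (26 left).
+26 → Jun 27, 2334.

June 27, 2334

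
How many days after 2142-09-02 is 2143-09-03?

Sep 2, 2142 → Oct 2, 2142: 30 days (September has 30).
Oct 2, 2142 → Nov 2, 2142: 31 days (October has 31).
Nov 2, 2142 → Dec 2, 2142: 30 days (November has 30).
Dec 2, 2142 → Jan 2, 2143: 31 days (December has 31).
Jan 2, 2143 → Feb 2, 2143: 31 days (January has 31).
Feb 2, 2143 → Mar 2, 2143: 28 days (February has 28).
Mar 2, 2143 → Apr 2, 2143: 31 days (March has 31).
Apr 2, 2143 → May 2, 2143: 30 days (April has 30).
May 2, 2143 → Jun 2, 2143: 31 days (May has 31).
Jun 2, 2143 → Jul 2, 2143: 30 days (June has 30).
Jul 2, 2143 → Aug 2, 2143: 31 days (July has 31).
Aug 2, 2143 → Sep 2, 2143: 31 days (August has 31).
Sep 2, 2143 → Sep 3, 2143: 1 days.
Total: 366 days.

366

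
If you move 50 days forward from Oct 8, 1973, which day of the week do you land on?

Tuesday

Oct 8, 1973 is a Monday.
50 mod 7 = 1, so 50 days after a Monday is Monday + 1 = Tuesday.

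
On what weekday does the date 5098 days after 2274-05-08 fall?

May 8, 2274 is a Friday.
5098 mod 7 = 2, so 5098 days after a Friday is Friday + 2 = Sunday.

Sunday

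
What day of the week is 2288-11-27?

Tuesday

Doomsday rule: the anchor day for the 2200s is Friday. For year 88: 88÷12 = 7 r 4, and 4÷4 = 1, so 7+4+1 = 12.
Friday + 12 ≡ Wednesday — that's 2288's doomsday.
In November the doomsday date is Nov 7.
Nov 27 is 20 days after Nov 7; 20 mod 7 = 6, so Wednesday + 6 = Tuesday.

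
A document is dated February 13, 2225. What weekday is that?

Sunday

Doomsday rule: the anchor day for the 2200s is Friday. For year 25: 25÷12 = 2 r 1, and 1÷4 = 0, so 2+1+0 = 3.
Friday + 3 ≡ Monday — that's 2225's doomsday.
In February the doomsday date is Feb 28 (2225 is not a leap year).
Feb 13 is 15 days before Feb 28; 15 mod 7 = 1, so Monday − 1 = Sunday.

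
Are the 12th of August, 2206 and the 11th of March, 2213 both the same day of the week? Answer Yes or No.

From Aug 12, 2206 to Mar 11, 2213 is 2403 days.
2403 mod 7 = 2, so they are different weekdays.
(Aug 12, 2206 is a Tuesday; Mar 11, 2213 is a Thursday.)

No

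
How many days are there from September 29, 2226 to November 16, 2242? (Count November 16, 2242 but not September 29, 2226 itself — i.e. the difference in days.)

5892

Sep 29, 2226 → Sep 29, 2227: 365 days.
Sep 29, 2227 → Sep 29, 2228: 366 days (Feb 29, 2228 is in that span).
Sep 29, 2228 → Sep 29, 2229: 365 days.
Sep 29, 2229 → Sep 29, 2230: 365 days.
Sep 29, 2230 → Sep 29, 2231: 365 days.
Sep 29, 2231 → Sep 29, 2232: 366 days (Feb 29, 2232 is in that span).
Sep 29, 2232 → Sep 29, 2233: 365 days.
Sep 29, 2233 → Sep 29, 2234: 365 days.
Sep 29, 2234 → Sep 29, 2235: 365 days.
Sep 29, 2235 → Sep 29, 2236: 366 days (Feb 29, 2236 is in that span).
Sep 29, 2236 → Sep 29, 2237: 365 days.
Sep 29, 2237 → Sep 29, 2238: 365 days.
Sep 29, 2238 → Sep 29, 2239: 365 days.
Sep 29, 2239 → Sep 29, 2240: 366 days (Feb 29, 2240 is in that span).
Sep 29, 2240 → Sep 29, 2241: 365 days.
Sep 29, 2241 → Sep 29, 2242: 365 days.
Sep 29, 2242 → Oct 29, 2242: 30 days (September has 30).
Oct 29, 2242 → Nov 16, 2242: 18 days.
Total: 5892 days.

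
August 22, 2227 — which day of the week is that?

Doomsday rule: the anchor day for the 2200s is Friday. For year 27: 27÷12 = 2 r 3, and 3÷4 = 0, so 2+3+0 = 5.
Friday + 5 ≡ Wednesday — that's 2227's doomsday.
In August the doomsday date is Aug 8.
Aug 22 is 14 days after Aug 8; 14 mod 7 = 0, so Wednesday + 0 = Wednesday.

Wednesday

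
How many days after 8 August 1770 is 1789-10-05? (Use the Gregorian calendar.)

Aug 8, 1770 → Aug 8, 1771: 365 days.
Aug 8, 1771 → Aug 8, 1772: 366 days (Feb 29, 1772 is in that span).
Aug 8, 1772 → Aug 8, 1773: 365 days.
Aug 8, 1773 → Aug 8, 1774: 365 days.
Aug 8, 1774 → Aug 8, 1775: 365 days.
Aug 8, 1775 → Aug 8, 1776: 366 days (Feb 29, 1776 is in that span).
Aug 8, 1776 → Aug 8, 1777: 365 days.
Aug 8, 1777 → Aug 8, 1778: 365 days.
Aug 8, 1778 → Aug 8, 1779: 365 days.
Aug 8, 1779 → Aug 8, 1780: 366 days (Feb 29, 1780 is in that span).
Aug 8, 1780 → Aug 8, 1781: 365 days.
Aug 8, 1781 → Aug 8, 1782: 365 days.
Aug 8, 1782 → Aug 8, 1783: 365 days.
Aug 8, 1783 → Aug 8, 1784: 366 days (Feb 29, 1784 is in that span).
Aug 8, 1784 → Aug 8, 1785: 365 days.
Aug 8, 1785 → Aug 8, 1786: 365 days.
Aug 8, 1786 → Aug 8, 1787: 365 days.
Aug 8, 1787 → Aug 8, 1788: 366 days (Feb 29, 1788 is in that span).
Aug 8, 1788 → Aug 8, 1789: 365 days.
Aug 8, 1789 → Sep 8, 1789: 31 days (August has 31).
Sep 8, 1789 → Oct 5, 1789: 27 days.
Total: 6998 days.

6998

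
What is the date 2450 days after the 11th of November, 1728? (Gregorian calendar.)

+365 (one year) → Nov 11, 1729 (2085 left).
+365 (one year) → Nov 11, 1730 (1720 left).
+365 (one year) → Nov 11, 1731 (1355 left).
+366 (one year; includes Feb 29, 1732) → Nov 11, 1732 (989 left).
+365 (one year) → Nov 11, 1733 (624 left).
+365 (one year) → Nov 11, 1734 (259 left).
Nov has 30 days: +20 → Dec 1, 1734 (239 left).
Dec has 31 days: +31 → Jan 1, 1735 (208 left).
Jan has 31 days: +31 → Feb 1, 1735 (177 left).
Feb has 28 days: +28 → Mar 1, 1735 (149 left).
Mar has 31 days: +31 → Apr 1, 1735 (118 left).
Apr has 30 days: +30 → May 1, 1735 (88 left).
May has 31 days: +31 → Jun 1, 1735 (57 left).
Jun has 30 days: +30 → Jul 1, 1735 (27 left).
+27 → Jul 28, 1735.

July 28, 1735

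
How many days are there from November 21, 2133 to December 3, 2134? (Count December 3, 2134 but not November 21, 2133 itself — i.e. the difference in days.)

Nov 21, 2133 → Dec 21, 2133: 30 days (November has 30).
Dec 21, 2133 → Jan 21, 2134: 31 days (December has 31).
Jan 21, 2134 → Feb 21, 2134: 31 days (January has 31).
Feb 21, 2134 → Mar 21, 2134: 28 days (February has 28).
Mar 21, 2134 → Apr 21, 2134: 31 days (March has 31).
Apr 21, 2134 → May 21, 2134: 30 days (April has 30).
May 21, 2134 → Jun 21, 2134: 31 days (May has 31).
Jun 21, 2134 → Jul 21, 2134: 30 days (June has 30).
Jul 21, 2134 → Aug 21, 2134: 31 days (July has 31).
Aug 21, 2134 → Sep 21, 2134: 31 days (August has 31).
Sep 21, 2134 → Oct 21, 2134: 30 days (September has 30).
Oct 21, 2134 → Nov 21, 2134: 31 days (October has 31).
Nov 21, 2134 → Dec 3, 2134: 12 days.
Total: 377 days.

377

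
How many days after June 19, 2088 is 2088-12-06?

Jun 19, 2088 → Jul 19, 2088: 30 days (June has 30).
Jul 19, 2088 → Aug 19, 2088: 31 days (July has 31).
Aug 19, 2088 → Sep 19, 2088: 31 days (August has 31).
Sep 19, 2088 → Oct 19, 2088: 30 days (September has 30).
Oct 19, 2088 → Nov 19, 2088: 31 days (October has 31).
Nov 19, 2088 → Dec 6, 2088: 17 days.
Total: 170 days.

170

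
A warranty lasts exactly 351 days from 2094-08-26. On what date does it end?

August 12, 2095

Aug has 31 days: +6 → Sep 1, 2094 (345 left).
Sep has 30 days: +30 → Oct 1, 2094 (315 left).
Oct has 31 days: +31 → Nov 1, 2094 (284 left).
Nov has 30 days: +30 → Dec 1, 2094 (254 left).
Dec has 31 days: +31 → Jan 1, 2095 (223 left).
Jan has 31 days: +31 → Feb 1, 2095 (192 left).
Feb has 28 days: +28 → Mar 1, 2095 (164 left).
Mar has 31 days: +31 → Apr 1, 2095 (133 left).
Apr has 30 days: +30 → May 1, 2095 (103 left).
May has 31 days: +31 → Jun 1, 2095 (72 left).
Jun has 30 days: +30 → Jul 1, 2095 (42 left).
Jul has 31 days: +31 → Aug 1, 2095 (11 left).
+11 → Aug 12, 2095.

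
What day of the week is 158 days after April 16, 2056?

Apr 16, 2056 is a Sunday.
158 mod 7 = 4, so 158 days after a Sunday is Sunday + 4 = Thursday.

Thursday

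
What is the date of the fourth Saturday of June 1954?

June 26, 1954

June 1, 1954 is a Tuesday.
The first Saturday is therefore June 5 (4 days later).
The fourth Saturday is 5 + 3×7 = June 26.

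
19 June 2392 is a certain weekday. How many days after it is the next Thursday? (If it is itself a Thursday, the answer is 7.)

6

Jun 19, 2392 is a Friday.
From Friday to the next Thursday is 6 days.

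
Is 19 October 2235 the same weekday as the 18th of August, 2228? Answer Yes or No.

Yes

From Aug 18, 2228 to Oct 19, 2235 is 2618 days.
2618 mod 7 = 0, so they are the same weekday.
(Aug 18, 2228 is a Monday; Oct 19, 2235 is a Monday.)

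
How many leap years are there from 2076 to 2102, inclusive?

6

Multiples of 4 in [2076,2102]: 7.
Of those, multiples of 100: 1 (not leap unless ÷400).
Multiples of 400: 0.
Leap years = 7 − 1 + 0 = 6.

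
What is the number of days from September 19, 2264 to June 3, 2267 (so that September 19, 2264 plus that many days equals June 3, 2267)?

987

Sep 19, 2264 → Sep 19, 2265: 365 days.
Sep 19, 2265 → Sep 19, 2266: 365 days.
Sep 19, 2266 → Oct 19, 2266: 30 days (September has 30).
Oct 19, 2266 → Nov 19, 2266: 31 days (October has 31).
Nov 19, 2266 → Dec 19, 2266: 30 days (November has 30).
Dec 19, 2266 → Jan 19, 2267: 31 days (December has 31).
Jan 19, 2267 → Feb 19, 2267: 31 days (January has 31).
Feb 19, 2267 → Mar 19, 2267: 28 days (February has 28).
Mar 19, 2267 → Apr 19, 2267: 31 days (March has 31).
Apr 19, 2267 → May 19, 2267: 30 days (April has 30).
May 19, 2267 → Jun 3, 2267: 15 days.
Total: 987 days.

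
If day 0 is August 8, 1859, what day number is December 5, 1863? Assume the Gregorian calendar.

Aug 8, 1859 → Aug 8, 1860: 366 days (Feb 29, 1860 is in that span).
Aug 8, 1860 → Aug 8, 1861: 365 days.
Aug 8, 1861 → Aug 8, 1862: 365 days.
Aug 8, 1862 → Aug 8, 1863: 365 days.
Aug 8, 1863 → Sep 8, 1863: 31 days (August has 31).
Sep 8, 1863 → Oct 8, 1863: 30 days (September has 30).
Oct 8, 1863 → Nov 8, 1863: 31 days (October has 31).
Nov 8, 1863 → Dec 5, 1863: 27 days.
Total: 1580 days.

1580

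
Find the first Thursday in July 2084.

July 6, 2084

July 1, 2084 is a Saturday.
The first Thursday is therefore July 6 (5 days later).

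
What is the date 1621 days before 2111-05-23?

−365 (one year) → May 23, 2110 (1256 left).
−365 (one year) → May 23, 2109 (891 left).
−365 (one year) → May 23, 2108 (526 left).
−366 (one year; includes Feb 29, 2108) → May 23, 2107 (160 left).
−23 → Apr 30, 2107 (end of Apr, 30 days; 137 left).
−30 → Mar 31, 2107 (end of Mar, 31 days; 107 left).
−31 → Feb 28, 2107 (end of Feb, 28 days; 76 left).
−28 → Jan 31, 2107 (end of Jan, 31 days; 48 left).
−31 → Dec 31, 2106 (end of Dec, 31 days; 17 left).
−17 → Dec 14, 2106.

December 14, 2106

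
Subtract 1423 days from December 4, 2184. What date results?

−366 (one year; includes Feb 29, 2184) → Dec 4, 2183 (1057 left).
−365 (one year) → Dec 4, 2182 (692 left).
−365 (one year) → Dec 4, 2181 (327 left).
−4 → Nov 30, 2181 (end of Nov, 30 days; 323 left).
−30 → Oct 31, 2181 (end of Oct, 31 days; 293 left).
−31 → Sep 30, 2181 (end of Sep, 30 days; 262 left).
−30 → Aug 31, 2181 (end of Aug, 31 days; 232 left).
−31 → Jul 31, 2181 (end of Jul, 31 days; 201 left).
−31 → Jun 30, 2181 (end of Jun, 30 days; 170 left).
−30 → May 31, 2181 (end of May, 31 days; 140 left).
−31 → Apr 30, 2181 (end of Apr, 30 days; 109 left).
−30 → Mar 31, 2181 (end of Mar, 31 days; 79 left).
−31 → Feb 28, 2181 (end of Feb, 28 days; 48 left).
−28 → Jan 31, 2181 (end of Jan, 31 days; 20 left).
−20 → Jan 11, 2181.

January 11, 2181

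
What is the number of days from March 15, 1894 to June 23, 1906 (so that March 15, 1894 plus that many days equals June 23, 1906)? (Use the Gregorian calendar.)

Mar 15, 1894 → Mar 15, 1895: 365 days.
Mar 15, 1895 → Mar 15, 1896: 366 days (Feb 29, 1896 is in that span).
Mar 15, 1896 → Mar 15, 1897: 365 days.
Mar 15, 1897 → Mar 15, 1898: 365 days.
Mar 15, 1898 → Mar 15, 1899: 365 days.
Mar 15, 1899 → Mar 15, 1900: 365 days.
Mar 15, 1900 → Mar 15, 1901: 365 days.
Mar 15, 1901 → Mar 15, 1902: 365 days.
Mar 15, 1902 → Mar 15, 1903: 365 days.
Mar 15, 1903 → Mar 15, 1904: 366 days (Feb 29, 1904 is in that span).
Mar 15, 1904 → Mar 15, 1905: 365 days.
Mar 15, 1905 → Mar 15, 1906: 365 days.
Mar 15, 1906 → Apr 15, 1906: 31 days (March has 31).
Apr 15, 1906 → May 15, 1906: 30 days (April has 30).
May 15, 1906 → Jun 15, 1906: 31 days (May has 31).
Jun 15, 1906 → Jun 23, 1906: 8 days.
Total: 4482 days.

4482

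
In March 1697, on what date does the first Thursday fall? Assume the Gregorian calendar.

March 1, 1697 is a Friday.
The first Thursday is therefore March 7 (6 days later).

March 7, 1697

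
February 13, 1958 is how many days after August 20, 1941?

6021

Aug 20, 1941 → Aug 20, 1942: 365 days.
Aug 20, 1942 → Aug 20, 1943: 365 days.
Aug 20, 1943 → Aug 20, 1944: 366 days (Feb 29, 1944 is in that span).
Aug 20, 1944 → Aug 20, 1945: 365 days.
Aug 20, 1945 → Aug 20, 1946: 365 days.
Aug 20, 1946 → Aug 20, 1947: 365 days.
Aug 20, 1947 → Aug 20, 1948: 366 days (Feb 29, 1948 is in that span).
Aug 20, 1948 → Aug 20, 1949: 365 days.
Aug 20, 1949 → Aug 20, 1950: 365 days.
Aug 20, 1950 → Aug 20, 1951: 365 days.
Aug 20, 1951 → Aug 20, 1952: 366 days (Feb 29, 1952 is in that span).
Aug 20, 1952 → Aug 20, 1953: 365 days.
Aug 20, 1953 → Aug 20, 1954: 365 days.
Aug 20, 1954 → Aug 20, 1955: 365 days.
Aug 20, 1955 → Aug 20, 1956: 366 days (Feb 29, 1956 is in that span).
Aug 20, 1956 → Aug 20, 1957: 365 days.
Aug 20, 1957 → Sep 20, 1957: 31 days (August has 31).
Sep 20, 1957 → Oct 20, 1957: 30 days (September has 30).
Oct 20, 1957 → Nov 20, 1957: 31 days (October has 31).
Nov 20, 1957 → Dec 20, 1957: 30 days (November has 30).
Dec 20, 1957 → Jan 20, 1958: 31 days (December has 31).
Jan 20, 1958 → Feb 13, 1958: 24 days.
Total: 6021 days.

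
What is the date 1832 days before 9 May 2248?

−366 (one year; includes Feb 29, 2248) → May 9, 2247 (1466 left).
−365 (one year) → May 9, 2246 (1101 left).
−365 (one year) → May 9, 2245 (736 left).
−365 (one year) → May 9, 2244 (371 left).
−9 → Apr 30, 2244 (end of Apr, 30 days; 362 left).
−30 → Mar 31, 2244 (end of Mar, 31 days; 332 left).
−31 → Feb 29, 2244 (end of Feb, 29 days; 301 left).
−29 → Jan 31, 2244 (end of Jan, 31 days; 272 left).
−31 → Dec 31, 2243 (end of Dec, 31 days; 241 left).
−31 → Nov 30, 2243 (end of Nov, 30 days; 210 left).
−30 → Oct 31, 2243 (end of Oct, 31 days; 180 left).
−31 → Sep 30, 2243 (end of Sep, 30 days; 149 left).
−30 → Aug 31, 2243 (end of Aug, 31 days; 119 left).
−31 → Jul 31, 2243 (end of Jul, 31 days; 88 left).
−31 → Jun 30, 2243 (end of Jun, 30 days; 57 left).
−30 → May 31, 2243 (end of May, 31 days; 27 left).
−27 → May 4, 2243.

May 4, 2243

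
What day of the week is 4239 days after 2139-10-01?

Monday

First find the weekday of Oct 1, 2139. Doomsday rule: the anchor day for the 2100s is Sunday. For year 39: 39÷12 = 3 r 3, and 3÷4 = 0, so 3+3+0 = 6.
Sunday + 6 ≡ Saturday — that's 2139's doomsday.
In October the doomsday date is Oct 10.
Oct 1 is 9 days before Oct 10; 9 mod 7 = 2, so Saturday − 2 = Thursday.
4239 mod 7 = 4, so 4239 days after a Thursday is Thursday + 4 = Monday.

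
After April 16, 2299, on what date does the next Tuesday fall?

April 18, 2299

Apr 16, 2299 is a Sunday.
From Sunday to the next Tuesday is 2 days.
Apr 16, 2299 + 2 = Apr 18, 2299.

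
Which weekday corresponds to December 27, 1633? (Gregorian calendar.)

Doomsday rule: the anchor day for the 1600s is Tuesday. For year 33: 33÷12 = 2 r 9, and 9÷4 = 2, so 2+9+2 = 13.
Tuesday + 13 ≡ Monday — that's 1633's doomsday.
In December the doomsday date is Dec 12.
Dec 27 is 15 days after Dec 12; 15 mod 7 = 1, so Monday + 1 = Tuesday.

Tuesday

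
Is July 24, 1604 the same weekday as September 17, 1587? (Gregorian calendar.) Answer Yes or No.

No

From Sep 17, 1587 to Jul 24, 1604 is 6155 days.
6155 mod 7 = 2, so they are different weekdays.
(Sep 17, 1587 is a Thursday; Jul 24, 1604 is a Saturday.)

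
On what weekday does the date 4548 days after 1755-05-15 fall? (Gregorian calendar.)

Tuesday

May 15, 1755 is a Thursday.
4548 mod 7 = 5, so 4548 days after a Thursday is Thursday + 5 = Tuesday.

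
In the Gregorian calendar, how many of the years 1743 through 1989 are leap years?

60

Multiples of 4 in [1743,1989]: 62.
Of those, multiples of 100: 2 (not leap unless ÷400).
Multiples of 400: 0.
Leap years = 62 − 2 + 0 = 60.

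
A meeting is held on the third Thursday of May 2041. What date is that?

May 1, 2041 is a Wednesday.
The first Thursday is therefore May 2 (1 days later).
The third Thursday is 2 + 2×7 = May 16.

May 16, 2041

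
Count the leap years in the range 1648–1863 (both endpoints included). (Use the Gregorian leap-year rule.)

52

Multiples of 4 in [1648,1863]: 54.
Of those, multiples of 100: 2 (not leap unless ÷400).
Multiples of 400: 0.
Leap years = 54 − 2 + 0 = 52.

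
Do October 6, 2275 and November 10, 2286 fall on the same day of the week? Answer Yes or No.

From Oct 6, 2275 to Nov 10, 2286 is 4053 days.
4053 mod 7 = 0, so they are the same weekday.
(Oct 6, 2275 is a Wednesday; Nov 10, 2286 is a Wednesday.)

Yes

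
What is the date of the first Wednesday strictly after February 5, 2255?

Feb 5, 2255 is a Monday.
From Monday to the next Wednesday is 2 days.
Feb 5, 2255 + 2 = Feb 7, 2255.

February 7, 2255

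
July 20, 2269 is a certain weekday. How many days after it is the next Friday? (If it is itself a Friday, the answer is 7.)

3

Jul 20, 2269 is a Tuesday.
From Tuesday to the next Friday is 3 days.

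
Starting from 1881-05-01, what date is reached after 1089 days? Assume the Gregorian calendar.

+365 (one year) → May 1, 1882 (724 left).
+365 (one year) → May 1, 1883 (359 left).
May has 31 days: +31 → Jun 1, 1883 (328 left).
Jun has 30 days: +30 → Jul 1, 1883 (298 left).
Jul has 31 days: +31 → Aug 1, 1883 (267 left).
Aug has 31 days: +31 → Sep 1, 1883 (236 left).
Sep has 30 days: +30 → Oct 1, 1883 (206 left).
Oct has 31 days: +31 → Nov 1, 1883 (175 left).
Nov has 30 days: +30 → Dec 1, 1883 (145 left).
Dec has 31 days: +31 → Jan 1, 1884 (114 left).
Jan has 31 days: +31 → Feb 1, 1884 (83 left).
Feb has 29 days: +29 → Mar 1, 1884 (54 left).
Mar has 31 days: +31 → Apr 1, 1884 (23 left).
+23 → Apr 24, 1884.

April 24, 1884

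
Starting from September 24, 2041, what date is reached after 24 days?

October 18, 2041

Sep has 30 days: +7 → Oct 1, 2041 (17 left).
+17 → Oct 18, 2041.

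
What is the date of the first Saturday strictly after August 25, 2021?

August 28, 2021

Aug 25, 2021 is a Wednesday.
From Wednesday to the next Saturday is 3 days.
Aug 25, 2021 + 3 = Aug 28, 2021.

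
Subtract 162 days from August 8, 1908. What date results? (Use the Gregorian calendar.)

−8 → Jul 31, 1908 (end of Jul, 31 days; 154 left).
−31 → Jun 30, 1908 (end of Jun, 30 days; 123 left).
−30 → May 31, 1908 (end of May, 31 days; 93 left).
−31 → Apr 30, 1908 (end of Apr, 30 days; 62 left).
−30 → Mar 31, 1908 (end of Mar, 31 days; 32 left).
−31 → Feb 29, 1908 (end of Feb, 29 days; 1 left).
−1 → Feb 28, 1908.

February 28, 1908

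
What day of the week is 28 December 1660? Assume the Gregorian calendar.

Tuesday

Doomsday rule: the anchor day for the 1600s is Tuesday. For year 60: 60÷12 = 5 r 0, and 0÷4 = 0, so 5+0+0 = 5.
Tuesday + 5 ≡ Sunday — that's 1660's doomsday.
In December the doomsday date is Dec 12.
Dec 28 is 16 days after Dec 12; 16 mod 7 = 2, so Sunday + 2 = Tuesday.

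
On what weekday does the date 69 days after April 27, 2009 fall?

First find the weekday of Apr 27, 2009. Doomsday rule: the anchor day for the 2000s is Tuesday. For year 09: 9÷12 = 0 r 9, and 9÷4 = 2, so 0+9+2 = 11.
Tuesday + 11 ≡ Saturday — that's 2009's doomsday.
In April the doomsday date is Apr 4.
Apr 27 is 23 days after Apr 4; 23 mod 7 = 2, so Saturday + 2 = Monday.
69 mod 7 = 6, so 69 days after a Monday is Monday + 6 = Sunday.

Sunday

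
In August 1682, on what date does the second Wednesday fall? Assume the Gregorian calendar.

August 12, 1682

August 1, 1682 is a Saturday.
The first Wednesday is therefore August 5 (4 days later).
The second Wednesday is 5 + 1×7 = August 12.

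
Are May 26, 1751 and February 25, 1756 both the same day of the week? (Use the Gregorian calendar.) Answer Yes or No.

Yes

From May 26, 1751 to Feb 25, 1756 is 1736 days.
1736 mod 7 = 0, so they are the same weekday.
(May 26, 1751 is a Wednesday; Feb 25, 1756 is a Wednesday.)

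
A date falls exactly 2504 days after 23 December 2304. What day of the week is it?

First find the weekday of Dec 23, 2304. Doomsday rule: the anchor day for the 2300s is Wednesday. For year 04: 4÷12 = 0 r 4, and 4÷4 = 1, so 0+4+1 = 5.
Wednesday + 5 ≡ Monday — that's 2304's doomsday.
In December the doomsday date is Dec 12.
Dec 23 is 11 days after Dec 12; 11 mod 7 = 4, so Monday + 4 = Friday.
2504 mod 7 = 5, so 2504 days after a Friday is Friday + 5 = Wednesday.

Wednesday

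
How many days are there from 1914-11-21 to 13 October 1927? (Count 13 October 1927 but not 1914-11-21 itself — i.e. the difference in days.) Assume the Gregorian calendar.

4709

Nov 21, 1914 → Nov 21, 1915: 365 days.
Nov 21, 1915 → Nov 21, 1916: 366 days (Feb 29, 1916 is in that span).
Nov 21, 1916 → Nov 21, 1917: 365 days.
Nov 21, 1917 → Nov 21, 1918: 365 days.
Nov 21, 1918 → Nov 21, 1919: 365 days.
Nov 21, 1919 → Nov 21, 1920: 366 days (Feb 29, 1920 is in that span).
Nov 21, 1920 → Nov 21, 1921: 365 days.
Nov 21, 1921 → Nov 21, 1922: 365 days.
Nov 21, 1922 → Nov 21, 1923: 365 days.
Nov 21, 1923 → Nov 21, 1924: 366 days (Feb 29, 1924 is in that span).
Nov 21, 1924 → Nov 21, 1925: 365 days.
Nov 21, 1925 → Nov 21, 1926: 365 days.
Nov 21, 1926 → Dec 21, 1926: 30 days (November has 30).
Dec 21, 1926 → Jan 21, 1927: 31 days (December has 31).
Jan 21, 1927 → Feb 21, 1927: 31 days (January has 31).
Feb 21, 1927 → Mar 21, 1927: 28 days (February has 28).
Mar 21, 1927 → Apr 21, 1927: 31 days (March has 31).
Apr 21, 1927 → May 21, 1927: 30 days (April has 30).
May 21, 1927 → Jun 21, 1927: 31 days (May has 31).
Jun 21, 1927 → Jul 21, 1927: 30 days (June has 30).
Jul 21, 1927 → Aug 21, 1927: 31 days (July has 31).
Aug 21, 1927 → Sep 21, 1927: 31 days (August has 31).
Sep 21, 1927 → Oct 13, 1927: 22 days.
Total: 4709 days.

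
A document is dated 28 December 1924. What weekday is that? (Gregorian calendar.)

January 1, 1924 is a Tuesday.
Jan 1, 1924 → Feb 1, 1924: 31 days (January has 31).
Feb 1, 1924 → Mar 1, 1924: 29 days (February has 29).
Mar 1, 1924 → Apr 1, 1924: 31 days (March has 31).
Apr 1, 1924 → May 1, 1924: 30 days (April has 30).
May 1, 1924 → Jun 1, 1924: 31 days (May has 31).
Jun 1, 1924 → Jul 1, 1924: 30 days (June has 30).
Jul 1, 1924 → Aug 1, 1924: 31 days (July has 31).
Aug 1, 1924 → Sep 1, 1924: 31 days (August has 31).
Sep 1, 1924 → Oct 1, 1924: 30 days (September has 30).
Oct 1, 1924 → Nov 1, 1924: 31 days (October has 31).
Nov 1, 1924 → Dec 1, 1924: 30 days (November has 30).
Dec 1, 1924 → Dec 28, 1924: 27 days.
Total: 362 days.
362 mod 7 = 5, so Tuesday + 5 = Sunday.

Sunday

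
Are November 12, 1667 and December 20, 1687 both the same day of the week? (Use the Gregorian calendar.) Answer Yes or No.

From Nov 12, 1667 to Dec 20, 1687 is 7343 days.
7343 mod 7 = 0, so they are the same weekday.
(Nov 12, 1667 is a Saturday; Dec 20, 1687 is a Saturday.)

Yes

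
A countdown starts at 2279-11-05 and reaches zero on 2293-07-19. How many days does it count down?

Nov 5, 2279 → Nov 5, 2280: 366 days (Feb 29, 2280 is in that span).
Nov 5, 2280 → Nov 5, 2281: 365 days.
Nov 5, 2281 → Nov 5, 2282: 365 days.
Nov 5, 2282 → Nov 5, 2283: 365 days.
Nov 5, 2283 → Nov 5, 2284: 366 days (Feb 29, 2284 is in that span).
Nov 5, 2284 → Nov 5, 2285: 365 days.
Nov 5, 2285 → Nov 5, 2286: 365 days.
Nov 5, 2286 → Nov 5, 2287: 365 days.
Nov 5, 2287 → Nov 5, 2288: 366 days (Feb 29, 2288 is in that span).
Nov 5, 2288 → Nov 5, 2289: 365 days.
Nov 5, 2289 → Nov 5, 2290: 365 days.
Nov 5, 2290 → Nov 5, 2291: 365 days.
Nov 5, 2291 → Nov 5, 2292: 366 days (Feb 29, 2292 is in that span).
Nov 5, 2292 → Dec 5, 2292: 30 days (November has 30).
Dec 5, 2292 → Jan 5, 2293: 31 days (December has 31).
Jan 5, 2293 → Feb 5, 2293: 31 days (January has 31).
Feb 5, 2293 → Mar 5, 2293: 28 days (February has 28).
Mar 5, 2293 → Apr 5, 2293: 31 days (March has 31).
Apr 5, 2293 → May 5, 2293: 30 days (April has 30).
May 5, 2293 → Jun 5, 2293: 31 days (May has 31).
Jun 5, 2293 → Jul 5, 2293: 30 days (June has 30).
Jul 5, 2293 → Jul 19, 2293: 14 days.
Total: 5005 days.

5005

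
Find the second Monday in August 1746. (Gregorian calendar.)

August 1, 1746 is a Monday.
The first Monday is therefore August 1 (same day).
The second Monday is 1 + 1×7 = August 8.

August 8, 1746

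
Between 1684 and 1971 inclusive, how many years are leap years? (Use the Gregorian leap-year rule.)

Multiples of 4 in [1684,1971]: 72.
Of those, multiples of 100: 3 (not leap unless ÷400).
Multiples of 400: 0.
Leap years = 72 − 3 + 0 = 69.

69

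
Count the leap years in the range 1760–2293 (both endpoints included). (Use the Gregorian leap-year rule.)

130

Multiples of 4 in [1760,2293]: 134.
Of those, multiples of 100: 5 (not leap unless ÷400).
Multiples of 400: 1.
Leap years = 134 − 5 + 1 = 130.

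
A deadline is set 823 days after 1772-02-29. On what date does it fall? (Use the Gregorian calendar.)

+366 (one year) → Mar 1, 1773 (457 left).
+365 (one year) → Mar 1, 1774 (92 left).
Mar has 31 days: +31 → Apr 1, 1774 (61 left).
Apr has 30 days: +30 → May 1, 1774 (31 left).
May has 31 days: +31 → Jun 1, 1774 (0 left).

June 1, 1774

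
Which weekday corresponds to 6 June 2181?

Wednesday

Doomsday rule: the anchor day for the 2100s is Sunday. For year 81: 81÷12 = 6 r 9, and 9÷4 = 2, so 6+9+2 = 17.
Sunday + 17 ≡ Wednesday — that's 2181's doomsday.
In June the doomsday date is Jun 6.
Jun 6 is the doomsday itself: Wednesday.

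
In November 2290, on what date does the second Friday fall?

November 1, 2290 is a Saturday.
The first Friday is therefore November 7 (6 days later).
The second Friday is 7 + 1×7 = November 14.

November 14, 2290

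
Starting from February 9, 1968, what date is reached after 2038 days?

September 8, 1973

+366 (one year; includes Feb 29, 1968) → Feb 9, 1969 (1672 left).
+365 (one year) → Feb 9, 1970 (1307 left).
+365 (one year) → Feb 9, 1971 (942 left).
+365 (one year) → Feb 9, 1972 (577 left).
+366 (one year; includes Feb 29, 1972) → Feb 9, 1973 (211 left).
Feb has 28 days: +20 → Mar 1, 1973 (191 left).
Mar has 31 days: +31 → Apr 1, 1973 (160 left).
Apr has 30 days: +30 → May 1, 1973 (130 left).
May has 31 days: +31 → Jun 1, 1973 (99 left).
Jun has 30 days: +30 → Jul 1, 1973 (69 left).
Jul has 31 days: +31 → Aug 1, 1973 (38 left).
Aug has 31 days: +31 → Sep 1, 1973 (7 left).
+7 → Sep 8, 1973.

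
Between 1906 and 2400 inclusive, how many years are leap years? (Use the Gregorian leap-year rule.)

121

Multiples of 4 in [1906,2400]: 124.
Of those, multiples of 100: 5 (not leap unless ÷400).
Multiples of 400: 2.
Leap years = 124 − 5 + 2 = 121.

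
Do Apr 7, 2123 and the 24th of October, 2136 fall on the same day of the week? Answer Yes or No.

From Apr 7, 2123 to Oct 24, 2136 is 4949 days.
4949 mod 7 = 0, so they are the same weekday.
(Apr 7, 2123 is a Wednesday; Oct 24, 2136 is a Wednesday.)

Yes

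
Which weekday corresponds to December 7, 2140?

Wednesday

Doomsday rule: the anchor day for the 2100s is Sunday. For year 40: 40÷12 = 3 r 4, and 4÷4 = 1, so 3+4+1 = 8.
Sunday + 8 ≡ Monday — that's 2140's doomsday.
In December the doomsday date is Dec 12.
Dec 7 is 5 days before Dec 12; 5 mod 7 = 5, so Monday − 5 = Wednesday.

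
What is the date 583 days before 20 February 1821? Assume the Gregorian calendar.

July 18, 1819

−366 (one year; includes Feb 29, 1820) → Feb 20, 1820 (217 left).
−20 → Jan 31, 1820 (end of Jan, 31 days; 197 left).
−31 → Dec 31, 1819 (end of Dec, 31 days; 166 left).
−31 → Nov 30, 1819 (end of Nov, 30 days; 135 left).
−30 → Oct 31, 1819 (end of Oct, 31 days; 105 left).
−31 → Sep 30, 1819 (end of Sep, 30 days; 74 left).
−30 → Aug 31, 1819 (end of Aug, 31 days; 44 left).
−31 → Jul 31, 1819 (end of Jul, 31 days; 13 left).
−13 → Jul 18, 1819.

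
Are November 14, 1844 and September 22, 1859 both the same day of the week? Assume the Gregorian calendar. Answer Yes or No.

From Nov 14, 1844 to Sep 22, 1859 is 5425 days.
5425 mod 7 = 0, so they are the same weekday.
(Nov 14, 1844 is a Thursday; Sep 22, 1859 is a Thursday.)

Yes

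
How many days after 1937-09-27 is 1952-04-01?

5300

Sep 27, 1937 → Sep 27, 1938: 365 days.
Sep 27, 1938 → Sep 27, 1939: 365 days.
Sep 27, 1939 → Sep 27, 1940: 366 days (Feb 29, 1940 is in that span).
Sep 27, 1940 → Sep 27, 1941: 365 days.
Sep 27, 1941 → Sep 27, 1942: 365 days.
Sep 27, 1942 → Sep 27, 1943: 365 days.
Sep 27, 1943 → Sep 27, 1944: 366 days (Feb 29, 1944 is in that span).
Sep 27, 1944 → Sep 27, 1945: 365 days.
Sep 27, 1945 → Sep 27, 1946: 365 days.
Sep 27, 1946 → Sep 27, 1947: 365 days.
Sep 27, 1947 → Sep 27, 1948: 366 days (Feb 29, 1948 is in that span).
Sep 27, 1948 → Sep 27, 1949: 365 days.
Sep 27, 1949 → Sep 27, 1950: 365 days.
Sep 27, 1950 → Sep 27, 1951: 365 days.
Sep 27, 1951 → Oct 27, 1951: 30 days (September has 30).
Oct 27, 1951 → Nov 27, 1951: 31 days (October has 31).
Nov 27, 1951 → Dec 27, 1951: 30 days (November has 30).
Dec 27, 1951 → Jan 27, 1952: 31 days (December has 31).
Jan 27, 1952 → Feb 27, 1952: 31 days (January has 31).
Feb 27, 1952 → Mar 27, 1952: 29 days (February has 29).
Mar 27, 1952 → Apr 1, 1952: 5 days.
Total: 5300 days.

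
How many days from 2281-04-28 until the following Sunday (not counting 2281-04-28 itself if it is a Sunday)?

Apr 28, 2281 is a Thursday.
From Thursday to the next Sunday is 3 days.

3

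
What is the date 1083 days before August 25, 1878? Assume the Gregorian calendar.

−365 (one year) → Aug 25, 1877 (718 left).
−365 (one year) → Aug 25, 1876 (353 left).
−25 → Jul 31, 1876 (end of Jul, 31 days; 328 left).
−31 → Jun 30, 1876 (end of Jun, 30 days; 297 left).
−30 → May 31, 1876 (end of May, 31 days; 267 left).
−31 → Apr 30, 1876 (end of Apr, 30 days; 236 left).
−30 → Mar 31, 1876 (end of Mar, 31 days; 206 left).
−31 → Feb 29, 1876 (end of Feb, 29 days; 175 left).
−29 → Jan 31, 1876 (end of Jan, 31 days; 146 left).
−31 → Dec 31, 1875 (end of Dec, 31 days; 115 left).
−31 → Nov 30, 1875 (end of Nov, 30 days; 84 left).
−30 → Oct 31, 1875 (end of Oct, 31 days; 54 left).
−31 → Sep 30, 1875 (end of Sep, 30 days; 23 left).
−23 → Sep 7, 1875.

September 7, 1875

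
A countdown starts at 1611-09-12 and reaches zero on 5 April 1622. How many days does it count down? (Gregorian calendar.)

Sep 12, 1611 → Sep 12, 1612: 366 days (Feb 29, 1612 is in that span).
Sep 12, 1612 → Sep 12, 1613: 365 days.
Sep 12, 1613 → Sep 12, 1614: 365 days.
Sep 12, 1614 → Sep 12, 1615: 365 days.
Sep 12, 1615 → Sep 12, 1616: 366 days (Feb 29, 1616 is in that span).
Sep 12, 1616 → Sep 12, 1617: 365 days.
Sep 12, 1617 → Sep 12, 1618: 365 days.
Sep 12, 1618 → Sep 12, 1619: 365 days.
Sep 12, 1619 → Sep 12, 1620: 366 days (Feb 29, 1620 is in that span).
Sep 12, 1620 → Sep 12, 1621: 365 days.
Sep 12, 1621 → Oct 12, 1621: 30 days (September has 30).
Oct 12, 1621 → Nov 12, 1621: 31 days (October has 31).
Nov 12, 1621 → Dec 12, 1621: 30 days (November has 30).
Dec 12, 1621 → Jan 12, 1622: 31 days (December has 31).
Jan 12, 1622 → Feb 12, 1622: 31 days (January has 31).
Feb 12, 1622 → Mar 12, 1622: 28 days (February has 28).
Mar 12, 1622 → Apr 5, 1622: 24 days.
Total: 3858 days.

3858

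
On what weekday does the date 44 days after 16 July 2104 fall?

First find the weekday of Jul 16, 2104. Doomsday rule: the anchor day for the 2100s is Sunday. For year 04: 4÷12 = 0 r 4, and 4÷4 = 1, so 0+4+1 = 5.
Sunday + 5 ≡ Friday — that's 2104's doomsday.
In July the doomsday date is Jul 11.
Jul 16 is 5 days after Jul 11; 5 mod 7 = 5, so Friday + 5 = Wednesday.
44 mod 7 = 2, so 44 days after a Wednesday is Wednesday + 2 = Friday.

Friday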